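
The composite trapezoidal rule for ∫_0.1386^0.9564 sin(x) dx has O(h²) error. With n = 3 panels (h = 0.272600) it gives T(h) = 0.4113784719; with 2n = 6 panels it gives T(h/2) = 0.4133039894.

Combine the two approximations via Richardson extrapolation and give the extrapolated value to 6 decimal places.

Leading term ∝ h^2; use weight 4 = 2^2.
4×0.4133039894 = 1.6532159576; 1.6532159576 − 0.4113784719 = 1.2418374857
(4×0.4133039894 − 0.4113784719)/(4 − 1) = 0.4139458286
Correction |R − A(h/2)| = 6.418e-04; gap |A(h/2) − A(h)| = 1.926e-03.

0.413946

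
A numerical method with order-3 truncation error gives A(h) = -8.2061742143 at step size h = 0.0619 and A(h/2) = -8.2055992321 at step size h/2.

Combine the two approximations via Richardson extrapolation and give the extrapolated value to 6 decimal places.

Error is O(h^3); halving h shrinks it by 2^3 = 8.
Numerator 8·A(h/2) − A(h) = 8·(-8.2055992321) − (-8.2061742143) = -57.4386196425
Divide by 2^3 − 1 = 7.
R = (-57.4386196425)/7 = -8.2055170918

-8.205517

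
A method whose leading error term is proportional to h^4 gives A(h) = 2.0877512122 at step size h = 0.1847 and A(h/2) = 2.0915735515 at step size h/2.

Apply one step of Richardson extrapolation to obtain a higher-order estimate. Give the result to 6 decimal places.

r = 4, so 2^r = 16.
Weighted: 33.4651768240 − 2.0877512122 = 31.3774256118
(16 × 2.0915735515 − 2.0877512122)/(16 − 1) = 2.0918283741
Shift from A(h/2): +0.0002548226.

2.091828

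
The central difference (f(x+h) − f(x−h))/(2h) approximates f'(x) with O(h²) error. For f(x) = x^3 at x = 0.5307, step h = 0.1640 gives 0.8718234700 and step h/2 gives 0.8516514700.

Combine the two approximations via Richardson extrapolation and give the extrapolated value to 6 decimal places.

0.844927

With r = 2 the leading error scales as h^2, so the weight is 2^2 = 4.
4 × 0.8516514700 = 3.4066058800; 3.4066058800 − 0.8718234700 = 2.5347824100
R = 2.5347824100/3 = 0.8449274700
Shift from A(h/2): −0.0067240000.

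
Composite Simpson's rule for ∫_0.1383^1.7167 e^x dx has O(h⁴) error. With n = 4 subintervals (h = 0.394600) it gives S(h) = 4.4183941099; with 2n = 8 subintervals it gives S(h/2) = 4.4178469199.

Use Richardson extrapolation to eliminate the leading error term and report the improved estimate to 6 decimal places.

4.417810

Method order is 4; weight 2^4 = 16.
16·4.4178469199 − 4.4183941099 = 66.2671566085
Divide by 2^4 − 1 = 15.
Result: 4.4178104406
Shift from A(h/2): −0.0000364793.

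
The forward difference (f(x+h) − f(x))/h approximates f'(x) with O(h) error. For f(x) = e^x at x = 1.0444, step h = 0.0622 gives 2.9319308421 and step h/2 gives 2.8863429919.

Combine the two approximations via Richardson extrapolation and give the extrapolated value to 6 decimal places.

2.840755

Method order is 1; weight 2^1 = 2.
A(h/2) − A(h) = 2.8863429919 − 2.9319308421 = -0.0455878502
Divide by 2^1 − 1 = 1: (-0.0455878502)/1 = -0.0455878502
R = 2.8863429919 − 0.0455878502 = 2.8407551417
Shift from A(h/2): −0.0455878502.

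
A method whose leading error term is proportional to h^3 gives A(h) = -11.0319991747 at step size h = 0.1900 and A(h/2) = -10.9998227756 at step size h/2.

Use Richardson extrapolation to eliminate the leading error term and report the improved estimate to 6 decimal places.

-10.995226

Method order is 3; weight 2^3 = 8.
Weighted: (-87.9985822048) − (-11.0319991747) = -76.9665830301
R = (-76.9665830301)/7 = -10.9952261472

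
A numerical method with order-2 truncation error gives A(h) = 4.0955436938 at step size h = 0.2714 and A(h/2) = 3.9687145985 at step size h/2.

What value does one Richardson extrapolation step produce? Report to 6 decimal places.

3.926438

Error is O(h^2); halving h shrinks it by 2^2 = 4.
4*3.9687145985 = 15.8748583940; 15.8748583940 − 4.0955436938 = 11.7793147002
(4*3.9687145985 − 4.0955436938)/(4 − 1) = 3.9264382334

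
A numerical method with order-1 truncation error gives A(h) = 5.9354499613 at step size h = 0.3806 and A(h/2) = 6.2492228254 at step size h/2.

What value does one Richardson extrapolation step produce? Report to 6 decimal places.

Order 1 gives 2^r = 2 and 2^r − 1 = 1.
2^1×A(h/2) = 12.4984456508; minus A(h) gives 6.5629956895.
Extrapolated: 6.5629956895 / 1 = 6.5629956895

6.562996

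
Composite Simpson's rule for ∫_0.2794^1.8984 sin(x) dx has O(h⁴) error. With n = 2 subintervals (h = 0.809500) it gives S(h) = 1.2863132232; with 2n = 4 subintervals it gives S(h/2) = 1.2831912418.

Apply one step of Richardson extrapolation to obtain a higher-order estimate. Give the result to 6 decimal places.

r = 4: numerator weight 16, denominator 15.
Difference of the inputs: 1.2831912418 − 1.2863132232 = -0.0031219814
Correction (A(h/2) − A(h))/(16 − 1) = (-0.0031219814)/15 = -0.0002081321
R = 1.2831912418 − 0.0002081321 = 1.2829831097
Shift from A(h/2): −0.0002081321.

1.282983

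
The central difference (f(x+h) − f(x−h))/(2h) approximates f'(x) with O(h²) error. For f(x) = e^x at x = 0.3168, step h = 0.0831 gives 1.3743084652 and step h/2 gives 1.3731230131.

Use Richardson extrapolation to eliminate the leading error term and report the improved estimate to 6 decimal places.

1.372728

With r = 2 the leading error scales as h^2, so the weight is 2^2 = 4.
Difference of the inputs: 1.3731230131 − 1.3743084652 = -0.0011854521
Divide by 2^2 − 1 = 3: (-0.0011854521)/3 = -0.0003951507
R = A(h/2) + (A(h/2) − A(h))/3 = 1.3731230131 − 0.0003951507 = 1.3727278624
Gap between inputs: 1.185e-03; correction applied: −0.0003951507.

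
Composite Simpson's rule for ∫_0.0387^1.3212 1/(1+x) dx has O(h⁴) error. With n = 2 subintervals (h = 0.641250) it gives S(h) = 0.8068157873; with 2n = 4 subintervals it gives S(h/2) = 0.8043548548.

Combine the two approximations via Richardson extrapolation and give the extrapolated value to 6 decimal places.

0.804191

r = 4, so 2^r = 16.
Numerator 16 × A(h/2) − A(h) = 16 × 0.8043548548 − 0.8068157873 = 12.0628618895
Denominator 16 − 1 = 15.
So the Richardson estimate is 0.8041907926.
Shift from A(h/2): −0.0001640622.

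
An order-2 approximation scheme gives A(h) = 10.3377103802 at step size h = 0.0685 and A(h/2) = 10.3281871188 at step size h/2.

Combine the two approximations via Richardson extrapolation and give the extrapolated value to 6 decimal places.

With r = 2 the leading error scales as h^2, so the weight is 2^2 = 4.
4*10.3281871188 = 41.3127484752; subtract 10.3377103802 → 30.9750380950
Divide by 2^2 − 1 = 3.
R = 30.9750380950/3 = 10.3250126983
Correction |R − A(h/2)| = 3.174e-03; gap |A(h/2) − A(h)| = 9.523e-03.

10.325013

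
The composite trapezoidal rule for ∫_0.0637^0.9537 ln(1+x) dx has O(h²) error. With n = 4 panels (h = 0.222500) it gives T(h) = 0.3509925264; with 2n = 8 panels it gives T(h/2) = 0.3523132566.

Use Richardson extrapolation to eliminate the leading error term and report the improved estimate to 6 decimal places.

Method order is 2; weight 2^2 = 4.
Difference of the inputs: 0.3523132566 − 0.3509925264 = 0.0013207302
Divide by 2^2 − 1 = 3: 0.0013207302/3 = 0.0004402434
R = A(h/2) + (A(h/2) − A(h))/3 = 0.3523132566 + 0.0004402434 = 0.3527535000
Shift from A(h/2): +0.0004402434.

0.352753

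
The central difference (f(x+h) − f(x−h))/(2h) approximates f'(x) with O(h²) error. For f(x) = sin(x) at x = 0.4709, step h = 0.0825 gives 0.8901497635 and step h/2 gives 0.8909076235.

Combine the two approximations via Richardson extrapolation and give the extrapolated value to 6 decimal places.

With r = 2 the leading error scales as h^2, so the weight is 2^2 = 4.
A(h/2) − A(h) = 0.8909076235 − 0.8901497635 = 0.0007578600
Correction (A(h/2) − A(h))/(4 − 1) = 0.0007578600/3 = 0.0002526200
R = 0.8909076235 + 0.0002526200 = 0.8911602435
Shift from A(h/2): +0.0002526200.

0.891160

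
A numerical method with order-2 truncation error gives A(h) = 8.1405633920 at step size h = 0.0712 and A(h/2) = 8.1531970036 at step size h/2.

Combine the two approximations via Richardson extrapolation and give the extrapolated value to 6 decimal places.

The method has order 2: 2^2 = 4.
Top: 4(8.1531970036) − (8.1405633920) = 24.4722246224
(4×8.1531970036 − 8.1405633920)/(4 − 1) = 8.1574082075

8.157408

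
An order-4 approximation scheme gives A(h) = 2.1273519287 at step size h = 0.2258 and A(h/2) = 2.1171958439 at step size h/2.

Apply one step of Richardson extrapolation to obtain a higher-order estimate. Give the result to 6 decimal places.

2.116519

r = 4: numerator weight 16, denominator 15.
Numerator 16×A(h/2) − A(h) = 16×2.1171958439 − 2.1273519287 = 31.7477815737
31.7477815737 ÷ 15 = 2.1165187716
Shift from A(h/2): −0.0006770723.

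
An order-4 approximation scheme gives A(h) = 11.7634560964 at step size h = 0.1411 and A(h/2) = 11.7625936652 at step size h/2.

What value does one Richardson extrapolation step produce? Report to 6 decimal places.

r = 4: numerator weight 16, denominator 15.
16·11.7625936652 = 188.2014986432; subtract 11.7634560964 → 176.4380425468
Denominator 16 − 1 = 15.
So the Richardson estimate is 11.7625361698.
Gap between inputs: 8.624e-04; correction applied: −0.0000574954.

11.762536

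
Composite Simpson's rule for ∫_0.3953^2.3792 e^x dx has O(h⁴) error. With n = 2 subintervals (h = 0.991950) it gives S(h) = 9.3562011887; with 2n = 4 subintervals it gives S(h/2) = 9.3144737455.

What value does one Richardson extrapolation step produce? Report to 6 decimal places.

9.311692

With r = 4 the leading error scales as h^4, so the weight is 2^4 = 16.
16·9.3144737455 = 149.0315799280; 149.0315799280 − 9.3562011887 = 139.6753787393
Divide by 2^4 − 1 = 15.
(16·9.3144737455 − 9.3562011887)/(16 − 1) = 9.3116919160
Shift from A(h/2): −0.0027818295.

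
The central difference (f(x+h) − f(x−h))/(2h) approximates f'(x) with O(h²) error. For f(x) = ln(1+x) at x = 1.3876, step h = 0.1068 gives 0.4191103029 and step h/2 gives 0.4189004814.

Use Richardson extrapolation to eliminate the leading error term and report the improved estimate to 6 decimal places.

Error is O(h^2); halving h shrinks it by 2^2 = 4.
Numerator 4 × A(h/2) − A(h) = 4 × 0.4189004814 − 0.4191103029 = 1.2564916227
Divide by 2^2 − 1 = 3.
Extrapolated: 1.2564916227 / 3 = 0.4188305409

0.418831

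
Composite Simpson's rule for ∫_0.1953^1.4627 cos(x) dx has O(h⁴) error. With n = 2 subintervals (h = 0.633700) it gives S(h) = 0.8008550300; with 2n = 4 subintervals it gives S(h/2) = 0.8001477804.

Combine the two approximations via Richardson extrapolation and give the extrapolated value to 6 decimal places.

0.800101

Leading term ∝ h^4; use weight 16 = 2^4.
Top: 16(0.8001477804) − (0.8008550300) = 12.0015094564
Denominator 16 − 1 = 15.
(16·0.8001477804 − 0.8008550300)/(16 − 1) = 0.8001006304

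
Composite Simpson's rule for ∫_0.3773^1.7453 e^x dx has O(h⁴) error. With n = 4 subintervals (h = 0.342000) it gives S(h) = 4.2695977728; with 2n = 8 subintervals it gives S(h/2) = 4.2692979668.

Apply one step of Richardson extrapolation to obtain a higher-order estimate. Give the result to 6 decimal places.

4.269278

The method has order 4: 2^4 = 16.
Top: 16(4.2692979668) − (4.2695977728) = 64.0391696960
R = 64.0391696960/15 = 4.2692779797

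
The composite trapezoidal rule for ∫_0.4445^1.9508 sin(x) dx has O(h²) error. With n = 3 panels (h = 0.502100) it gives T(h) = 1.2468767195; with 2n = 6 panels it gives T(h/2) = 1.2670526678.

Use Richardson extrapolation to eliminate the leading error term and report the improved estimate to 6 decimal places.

1.273778

Error is O(h^2); halving h shrinks it by 2^2 = 4.
4*1.2670526678 = 5.0682106712; subtract 1.2468767195 → 3.8213339517
Divide by 2^2 − 1 = 3.
3.8213339517 ÷ 3 = 1.2737779839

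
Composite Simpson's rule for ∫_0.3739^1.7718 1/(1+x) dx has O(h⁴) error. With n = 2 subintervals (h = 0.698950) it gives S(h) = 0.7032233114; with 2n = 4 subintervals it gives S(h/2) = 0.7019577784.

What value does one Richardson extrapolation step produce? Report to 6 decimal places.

Error is O(h^4); halving h shrinks it by 2^4 = 16.
16×0.7019577784 − 0.7032233114 = 10.5281011430
R = 10.5281011430/15 = 0.7018734095
Shift from A(h/2): −0.0000843689.

0.701873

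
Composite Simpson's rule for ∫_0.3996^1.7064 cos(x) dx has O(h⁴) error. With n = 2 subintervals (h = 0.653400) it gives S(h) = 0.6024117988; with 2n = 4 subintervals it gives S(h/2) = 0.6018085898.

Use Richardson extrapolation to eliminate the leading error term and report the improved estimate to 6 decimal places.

0.601768

r = 4: numerator weight 16, denominator 15.
16·0.6018085898 = 9.6289374368; 9.6289374368 − 0.6024117988 = 9.0265256380
R = 9.0265256380/15 = 0.6017683759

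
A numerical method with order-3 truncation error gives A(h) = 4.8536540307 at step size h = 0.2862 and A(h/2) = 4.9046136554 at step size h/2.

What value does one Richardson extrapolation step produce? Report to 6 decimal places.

4.911894

Method order is 3; weight 2^3 = 8.
Top: 8(4.9046136554) − (4.8536540307) = 34.3832552125
Extrapolated: 34.3832552125 / 7 = 4.9118936018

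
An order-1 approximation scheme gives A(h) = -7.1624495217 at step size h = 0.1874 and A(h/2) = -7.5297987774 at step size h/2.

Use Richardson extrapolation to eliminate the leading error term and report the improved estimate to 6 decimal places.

Error is O(h^1); halving h shrinks it by 2^1 = 2.
Top: 2(-7.5297987774) − (-7.1624495217) = -7.8971480331
Extrapolated: (-7.8971480331) / 1 = -7.8971480331

-7.897148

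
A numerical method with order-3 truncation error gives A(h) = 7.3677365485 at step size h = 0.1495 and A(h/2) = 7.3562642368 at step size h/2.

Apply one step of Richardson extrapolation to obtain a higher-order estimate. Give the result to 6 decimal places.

7.354625

With r = 3 the leading error scales as h^3, so the weight is 2^3 = 8.
A(h/2) − A(h) = 7.3562642368 − 7.3677365485 = -0.0114723117
Divide by 2^3 − 1 = 7: (-0.0114723117)/7 = -0.0016389017
R = A(h/2) + (A(h/2) − A(h))/7 = 7.3562642368 − 0.0016389017 = 7.3546253351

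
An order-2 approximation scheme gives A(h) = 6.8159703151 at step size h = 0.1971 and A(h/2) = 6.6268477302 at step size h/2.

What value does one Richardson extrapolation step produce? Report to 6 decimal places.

6.563807

Order 2 gives 2^r = 4 and 2^r − 1 = 3.
Top: 4(6.6268477302) − (6.8159703151) = 19.6914206057
Divide by 2^2 − 1 = 3.
So the Richardson estimate is 6.5638068686.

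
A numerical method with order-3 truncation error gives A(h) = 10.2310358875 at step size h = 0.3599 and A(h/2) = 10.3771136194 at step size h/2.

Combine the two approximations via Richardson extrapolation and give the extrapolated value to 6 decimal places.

r = 3: numerator weight 8, denominator 7.
Difference of the inputs: 10.3771136194 − 10.2310358875 = 0.1460777319
Divide by 2^3 − 1 = 7: 0.1460777319/7 = 0.0208682474
R = A(h/2) + (A(h/2) − A(h))/7 = 10.3771136194 + 0.0208682474 = 10.3979818668
Correction |R − A(h/2)| = 2.087e-02; gap |A(h/2) − A(h)| = 1.461e-01.

10.397982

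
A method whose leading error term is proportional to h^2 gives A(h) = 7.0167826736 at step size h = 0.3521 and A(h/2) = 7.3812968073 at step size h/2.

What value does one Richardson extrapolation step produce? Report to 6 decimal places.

With r = 2 the leading error scales as h^2, so the weight is 2^2 = 4.
Top: 4(7.3812968073) − (7.0167826736) = 22.5084045556
Divide by 2^2 − 1 = 3.
R = 22.5084045556/3 = 7.5028015185

7.502802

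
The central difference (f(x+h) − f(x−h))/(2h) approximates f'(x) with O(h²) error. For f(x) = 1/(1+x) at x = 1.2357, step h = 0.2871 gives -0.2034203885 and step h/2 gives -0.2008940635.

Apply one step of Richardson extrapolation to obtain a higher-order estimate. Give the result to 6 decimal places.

-0.200052

The method has order 2: 2^2 = 4.
4*(-0.2008940635) = -0.8035762540; subtract (-0.2034203885) → -0.6001558655
Divide by 2^2 − 1 = 3.
R = (-0.6001558655)/3 = -0.2000519552
Shift from A(h/2): +0.0008421083.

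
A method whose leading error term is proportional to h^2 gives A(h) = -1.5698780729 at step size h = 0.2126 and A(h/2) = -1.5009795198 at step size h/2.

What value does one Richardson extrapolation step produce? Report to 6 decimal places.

-1.478013

Leading term ∝ h^2; use weight 4 = 2^2.
A(h/2) − A(h) = -1.5009795198 − (-1.5698780729) = 0.0688985531
Divide by 2^2 − 1 = 3: 0.0688985531/3 = 0.0229661844
R = -1.5009795198 + 0.0229661844 = -1.4780133354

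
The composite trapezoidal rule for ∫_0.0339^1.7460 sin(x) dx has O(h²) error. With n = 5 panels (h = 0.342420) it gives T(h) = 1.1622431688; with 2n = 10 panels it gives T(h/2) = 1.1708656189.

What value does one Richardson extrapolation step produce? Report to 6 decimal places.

r = 2: numerator weight 4, denominator 3.
Numerator 4 × A(h/2) − A(h) = 4 × 1.1708656189 − 1.1622431688 = 3.5212193068
Denominator 4 − 1 = 3.
Extrapolated: 3.5212193068 / 3 = 1.1737397689
Correction |R − A(h/2)| = 2.874e-03; gap |A(h/2) − A(h)| = 8.622e-03.

1.173740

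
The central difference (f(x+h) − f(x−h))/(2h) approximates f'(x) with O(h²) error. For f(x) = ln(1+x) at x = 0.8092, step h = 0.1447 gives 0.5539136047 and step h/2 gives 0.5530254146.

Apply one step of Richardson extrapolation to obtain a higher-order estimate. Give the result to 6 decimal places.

With r = 2 the leading error scales as h^2, so the weight is 2^2 = 4.
4·0.5530254146 = 2.2121016584; 2.2121016584 − 0.5539136047 = 1.6581880537
R = 1.6581880537/3 = 0.5527293512
Gap between inputs: 8.882e-04; correction applied: −0.0002960634.

0.552729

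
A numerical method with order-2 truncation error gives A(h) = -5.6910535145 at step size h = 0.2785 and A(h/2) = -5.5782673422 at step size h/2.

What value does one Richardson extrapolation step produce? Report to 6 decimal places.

-5.540672

r = 2: numerator weight 4, denominator 3.
Difference of the inputs: -5.5782673422 − (-5.6910535145) = 0.1127861723
Correction (A(h/2) − A(h))/(4 − 1) = 0.1127861723/3 = 0.0375953908
R = -5.5782673422 + 0.0375953908 = -5.5406719514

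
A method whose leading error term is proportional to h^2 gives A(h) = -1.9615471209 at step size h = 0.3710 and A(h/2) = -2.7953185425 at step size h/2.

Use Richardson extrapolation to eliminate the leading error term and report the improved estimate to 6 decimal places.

Order 2 gives 2^r = 4 and 2^r − 1 = 3.
Weighted: (-11.1812741700) − (-1.9615471209) = -9.2197270491
Extrapolated: (-9.2197270491) / 3 = -3.0732423497
Gap between inputs: 8.338e-01; correction applied: −0.2779238072.

-3.073242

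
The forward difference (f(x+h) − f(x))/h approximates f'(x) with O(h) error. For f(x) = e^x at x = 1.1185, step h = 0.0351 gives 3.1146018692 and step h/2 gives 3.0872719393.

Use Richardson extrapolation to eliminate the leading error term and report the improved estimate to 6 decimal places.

3.059942

Method order is 1; weight 2^1 = 2.
Top: 2(3.0872719393) − (3.1146018692) = 3.0599420094
3.0599420094 ÷ 1 = 3.0599420094
Correction |R − A(h/2)| = 2.733e-02; gap |A(h/2) − A(h)| = 2.733e-02.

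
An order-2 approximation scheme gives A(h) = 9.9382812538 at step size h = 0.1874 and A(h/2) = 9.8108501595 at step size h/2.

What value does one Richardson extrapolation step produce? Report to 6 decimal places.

Order 2 gives 2^r = 4 and 2^r − 1 = 3.
Top: 4(9.8108501595) − (9.9382812538) = 29.3051193842
R = 29.3051193842/3 = 9.7683731281
Gap between inputs: 1.274e-01; correction applied: −0.0424770314.

9.768373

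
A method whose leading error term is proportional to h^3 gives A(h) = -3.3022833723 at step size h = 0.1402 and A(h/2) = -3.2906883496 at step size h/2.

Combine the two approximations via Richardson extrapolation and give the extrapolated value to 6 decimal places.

-3.289032

Leading term ∝ h^3; use weight 8 = 2^3.
A(h/2) − A(h) = -3.2906883496 − (-3.3022833723) = 0.0115950227
Divide by 2^3 − 1 = 7: 0.0115950227/7 = 0.0016564318
R = -3.2906883496 + 0.0016564318 = -3.2890319178
Correction |R − A(h/2)| = 1.656e-03; gap |A(h/2) − A(h)| = 1.160e-02.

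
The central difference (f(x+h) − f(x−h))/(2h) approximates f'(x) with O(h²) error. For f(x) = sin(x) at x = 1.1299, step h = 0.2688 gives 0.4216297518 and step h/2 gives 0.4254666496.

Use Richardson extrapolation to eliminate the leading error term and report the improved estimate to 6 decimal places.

0.426746

Error is O(h^2); halving h shrinks it by 2^2 = 4.
Numerator 4×A(h/2) − A(h) = 4×0.4254666496 − 0.4216297518 = 1.2802368466
1.2802368466 ÷ 3 = 0.4267456155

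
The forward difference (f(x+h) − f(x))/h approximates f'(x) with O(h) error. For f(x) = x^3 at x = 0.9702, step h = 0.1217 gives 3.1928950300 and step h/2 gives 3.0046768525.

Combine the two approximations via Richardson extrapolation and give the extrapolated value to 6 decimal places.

2.816459

Error is O(h^1); halving h shrinks it by 2^1 = 2.
2·3.0046768525 = 6.0093537050; 6.0093537050 − 3.1928950300 = 2.8164586750
(2·3.0046768525 − 3.1928950300)/(2 − 1) = 2.8164586750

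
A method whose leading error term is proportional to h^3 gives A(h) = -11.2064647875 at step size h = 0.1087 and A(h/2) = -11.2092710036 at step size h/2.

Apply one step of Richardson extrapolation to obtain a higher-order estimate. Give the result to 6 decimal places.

Method order is 3; weight 2^3 = 8.
Top: 8(-11.2092710036) − (-11.2064647875) = -78.4677032413
Denominator 8 − 1 = 7.
(8*(-11.2092710036) − (-11.2064647875))/(8 − 1) = -11.2096718916

-11.209672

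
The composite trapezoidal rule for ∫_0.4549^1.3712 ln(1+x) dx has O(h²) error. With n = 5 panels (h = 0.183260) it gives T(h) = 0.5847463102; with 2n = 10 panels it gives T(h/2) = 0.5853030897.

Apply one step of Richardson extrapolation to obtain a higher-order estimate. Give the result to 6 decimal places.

0.585489

Method order is 2; weight 2^2 = 4.
2^2·A(h/2) = 2.3412123588; minus A(h) gives 1.7564660486.
1.7564660486 ÷ 3 = 0.5854886829
Gap between inputs: 5.568e-04; correction applied: +0.0001855932.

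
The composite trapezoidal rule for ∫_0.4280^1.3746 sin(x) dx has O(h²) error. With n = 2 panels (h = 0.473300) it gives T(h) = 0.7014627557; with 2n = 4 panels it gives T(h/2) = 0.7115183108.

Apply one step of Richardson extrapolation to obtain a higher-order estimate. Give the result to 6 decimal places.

Order 2 gives 2^r = 4 and 2^r − 1 = 3.
Weighted: 2.8460732432 − 0.7014627557 = 2.1446104875
2.1446104875 ÷ 3 = 0.7148701625
Shift from A(h/2): +0.0033518517.

0.714870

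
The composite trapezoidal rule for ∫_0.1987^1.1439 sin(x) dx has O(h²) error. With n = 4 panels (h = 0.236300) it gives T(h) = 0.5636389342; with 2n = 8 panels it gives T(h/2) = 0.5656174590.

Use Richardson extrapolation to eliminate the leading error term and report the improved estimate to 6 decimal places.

0.566277

Method order is 2; weight 2^2 = 4.
4×0.5656174590 − 0.5636389342 = 1.6988309018
Divide by 2^2 − 1 = 3.
So the Richardson estimate is 0.5662769673.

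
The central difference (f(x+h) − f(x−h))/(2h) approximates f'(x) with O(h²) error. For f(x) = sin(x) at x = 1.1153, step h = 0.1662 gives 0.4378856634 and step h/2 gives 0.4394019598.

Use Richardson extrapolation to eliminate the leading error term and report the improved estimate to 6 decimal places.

0.439907

Error is O(h^2); halving h shrinks it by 2^2 = 4.
A(h/2) − A(h) = 0.4394019598 − 0.4378856634 = 0.0015162964
Correction (A(h/2) − A(h))/(4 − 1) = 0.0015162964/3 = 0.0005054321
R = A(h/2) + (A(h/2) − A(h))/3 = 0.4394019598 + 0.0005054321 = 0.4399073919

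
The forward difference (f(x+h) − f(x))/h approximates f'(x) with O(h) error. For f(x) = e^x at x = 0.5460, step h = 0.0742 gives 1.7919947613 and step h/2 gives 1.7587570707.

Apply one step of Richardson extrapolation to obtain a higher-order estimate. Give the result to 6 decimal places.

1.725519

Leading term ∝ h^1; use weight 2 = 2^1.
Weighted: 3.5175141414 − 1.7919947613 = 1.7255193801
Extrapolated: 1.7255193801 / 1 = 1.7255193801
Gap between inputs: 3.324e-02; correction applied: −0.0332376906.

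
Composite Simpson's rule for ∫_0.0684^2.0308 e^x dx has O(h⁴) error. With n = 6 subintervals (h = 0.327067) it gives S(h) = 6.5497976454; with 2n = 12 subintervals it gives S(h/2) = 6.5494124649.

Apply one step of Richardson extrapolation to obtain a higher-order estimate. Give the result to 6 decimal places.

6.549387

Leading term ∝ h^4; use weight 16 = 2^4.
Numerator 16×A(h/2) − A(h) = 16×6.5494124649 − 6.5497976454 = 98.2408017930
Extrapolated: 98.2408017930 / 15 = 6.5493867862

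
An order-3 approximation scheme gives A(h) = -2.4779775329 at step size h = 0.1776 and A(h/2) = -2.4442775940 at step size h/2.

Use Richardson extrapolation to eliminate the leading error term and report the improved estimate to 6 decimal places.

Order 3 gives 2^r = 8 and 2^r − 1 = 7.
Top: 8(-2.4442775940) − (-2.4779775329) = -17.0762432191
Denominator 8 − 1 = 7.
(-17.0762432191) ÷ 7 = -2.4394633170
Gap between inputs: 3.370e-02; correction applied: +0.0048142770.

-2.439463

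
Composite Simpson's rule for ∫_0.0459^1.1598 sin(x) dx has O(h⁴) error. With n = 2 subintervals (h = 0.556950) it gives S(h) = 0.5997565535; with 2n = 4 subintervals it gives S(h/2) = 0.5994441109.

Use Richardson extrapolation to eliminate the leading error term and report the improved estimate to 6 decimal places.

The method has order 4: 2^4 = 16.
16*0.5994441109 − 0.5997565535 = 8.9913492209
8.9913492209 ÷ 15 = 0.5994232814
Shift from A(h/2): −0.0000208295.

0.599423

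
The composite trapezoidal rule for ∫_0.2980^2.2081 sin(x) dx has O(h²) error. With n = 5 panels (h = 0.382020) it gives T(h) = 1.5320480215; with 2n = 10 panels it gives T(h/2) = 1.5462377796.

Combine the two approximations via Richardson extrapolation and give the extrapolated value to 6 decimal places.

1.550968

Order 2 gives 2^r = 4 and 2^r − 1 = 3.
Top: 4(1.5462377796) − (1.5320480215) = 4.6529030969
Divide by 2^2 − 1 = 3.
So the Richardson estimate is 1.5509676990.
Shift from A(h/2): +0.0047299194.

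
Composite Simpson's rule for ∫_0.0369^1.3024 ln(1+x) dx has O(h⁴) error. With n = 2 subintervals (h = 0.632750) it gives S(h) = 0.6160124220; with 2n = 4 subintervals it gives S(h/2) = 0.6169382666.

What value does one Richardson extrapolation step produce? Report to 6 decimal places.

Leading term ∝ h^4; use weight 16 = 2^4.
2^4·A(h/2) = 9.8710122656; minus A(h) gives 9.2549998436.
Divide by 2^4 − 1 = 15.
(16·0.6169382666 − 0.6160124220)/(16 − 1) = 0.6169999896

0.617000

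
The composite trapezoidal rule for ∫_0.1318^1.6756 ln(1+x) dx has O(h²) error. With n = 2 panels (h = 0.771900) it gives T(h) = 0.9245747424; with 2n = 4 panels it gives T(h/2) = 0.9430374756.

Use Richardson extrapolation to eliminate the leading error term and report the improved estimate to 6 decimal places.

0.949192

The method has order 2: 2^2 = 4.
Weighted: 3.7721499024 − 0.9245747424 = 2.8475751600
2.8475751600 ÷ 3 = 0.9491917200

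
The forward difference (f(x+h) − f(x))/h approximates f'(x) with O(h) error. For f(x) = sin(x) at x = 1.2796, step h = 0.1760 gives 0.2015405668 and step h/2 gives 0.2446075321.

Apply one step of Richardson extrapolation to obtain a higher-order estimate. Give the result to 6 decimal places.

0.287674

r = 1: numerator weight 2, denominator 1.
2·0.2446075321 = 0.4892150642; subtract 0.2015405668 → 0.2876744974
R = 0.2876744974/1 = 0.2876744974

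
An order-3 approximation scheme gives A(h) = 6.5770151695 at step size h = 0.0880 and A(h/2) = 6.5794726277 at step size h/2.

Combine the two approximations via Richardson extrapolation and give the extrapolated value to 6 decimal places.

r = 3: numerator weight 8, denominator 7.
Top: 8(6.5794726277) − (6.5770151695) = 46.0587658521
Denominator 8 − 1 = 7.
(8 × 6.5794726277 − 6.5770151695)/(8 − 1) = 6.5798236932

6.579824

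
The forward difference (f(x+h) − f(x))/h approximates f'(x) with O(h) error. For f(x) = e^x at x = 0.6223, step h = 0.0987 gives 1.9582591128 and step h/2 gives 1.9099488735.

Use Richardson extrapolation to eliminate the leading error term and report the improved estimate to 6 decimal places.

Method order is 1; weight 2^1 = 2.
Numerator 2*A(h/2) − A(h) = 2*1.9099488735 − 1.9582591128 = 1.8616386342
(2*1.9099488735 − 1.9582591128)/(2 − 1) = 1.8616386342
Correction |R − A(h/2)| = 4.831e-02; gap |A(h/2) − A(h)| = 4.831e-02.

1.861639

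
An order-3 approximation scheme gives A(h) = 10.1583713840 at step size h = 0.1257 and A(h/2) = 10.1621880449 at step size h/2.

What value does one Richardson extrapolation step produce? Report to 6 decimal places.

Error is O(h^3); halving h shrinks it by 2^3 = 8.
Difference of the inputs: 10.1621880449 − 10.1583713840 = 0.0038166609
Correction (A(h/2) − A(h))/(8 − 1) = 0.0038166609/7 = 0.0005452373
R = 10.1621880449 + 0.0005452373 = 10.1627332822

10.162733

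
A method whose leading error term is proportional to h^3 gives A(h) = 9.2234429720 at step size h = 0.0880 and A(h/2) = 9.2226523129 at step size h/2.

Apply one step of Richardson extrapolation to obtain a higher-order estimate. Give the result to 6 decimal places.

9.222539

r = 3: numerator weight 8, denominator 7.
8*9.2226523129 = 73.7812185032; 73.7812185032 − 9.2234429720 = 64.5577755312
Denominator 8 − 1 = 7.
R = 64.5577755312/7 = 9.2225393616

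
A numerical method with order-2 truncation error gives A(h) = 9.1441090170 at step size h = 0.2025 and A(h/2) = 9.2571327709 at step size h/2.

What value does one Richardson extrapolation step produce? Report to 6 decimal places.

9.294807

Error is O(h^2); halving h shrinks it by 2^2 = 4.
A(h/2) − A(h) = 9.2571327709 − 9.1441090170 = 0.1130237539
Divide by 2^2 − 1 = 3: 0.1130237539/3 = 0.0376745846
R = A(h/2) + (A(h/2) − A(h))/3 = 9.2571327709 + 0.0376745846 = 9.2948073555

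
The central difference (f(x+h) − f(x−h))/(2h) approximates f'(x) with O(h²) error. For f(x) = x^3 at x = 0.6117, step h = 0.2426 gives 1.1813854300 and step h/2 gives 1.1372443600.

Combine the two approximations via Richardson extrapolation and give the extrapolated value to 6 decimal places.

r = 2, so 2^r = 4.
2^2 × A(h/2) = 4.5489774400; minus A(h) gives 3.3675920100.
3.3675920100 ÷ 3 = 1.1225306700
Gap between inputs: 4.414e-02; correction applied: −0.0147136900.

1.122531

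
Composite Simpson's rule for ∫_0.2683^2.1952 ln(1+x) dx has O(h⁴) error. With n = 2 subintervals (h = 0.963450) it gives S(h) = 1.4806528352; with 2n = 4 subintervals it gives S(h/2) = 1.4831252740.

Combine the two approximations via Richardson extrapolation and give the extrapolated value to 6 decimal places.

r = 4: numerator weight 16, denominator 15.
Difference of the inputs: 1.4831252740 − 1.4806528352 = 0.0024724388
Correction (A(h/2) − A(h))/(16 − 1) = 0.0024724388/15 = 0.0001648293
R = 1.4831252740 + 0.0001648293 = 1.4832901033
Shift from A(h/2): +0.0001648293.

1.483290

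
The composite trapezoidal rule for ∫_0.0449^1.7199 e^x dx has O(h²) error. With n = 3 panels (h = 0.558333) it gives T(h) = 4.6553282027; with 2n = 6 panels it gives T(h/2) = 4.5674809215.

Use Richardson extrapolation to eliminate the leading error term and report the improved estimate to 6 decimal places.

Method order is 2; weight 2^2 = 4.
Numerator 4*A(h/2) − A(h) = 4*4.5674809215 − 4.6553282027 = 13.6145954833
13.6145954833 ÷ 3 = 4.5381984944

4.538198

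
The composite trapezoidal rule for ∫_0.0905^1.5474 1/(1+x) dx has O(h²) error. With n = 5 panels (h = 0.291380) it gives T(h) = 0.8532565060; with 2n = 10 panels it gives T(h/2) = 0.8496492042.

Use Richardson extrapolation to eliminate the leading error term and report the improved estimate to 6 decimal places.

0.848447

Leading term ∝ h^2; use weight 4 = 2^2.
2^2 × A(h/2) = 3.3985968168; minus A(h) gives 2.5453403108.
Divide by 2^2 − 1 = 3.
So the Richardson estimate is 0.8484467703.
Gap between inputs: 3.607e-03; correction applied: −0.0012024339.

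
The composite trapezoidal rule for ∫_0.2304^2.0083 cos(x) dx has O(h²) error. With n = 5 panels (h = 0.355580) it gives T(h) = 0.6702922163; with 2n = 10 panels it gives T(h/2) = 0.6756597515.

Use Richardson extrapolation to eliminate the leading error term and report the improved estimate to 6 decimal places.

0.677449

The method has order 2: 2^2 = 4.
4 × 0.6756597515 = 2.7026390060; subtract 0.6702922163 → 2.0323467897
R = 2.0323467897/3 = 0.6774489299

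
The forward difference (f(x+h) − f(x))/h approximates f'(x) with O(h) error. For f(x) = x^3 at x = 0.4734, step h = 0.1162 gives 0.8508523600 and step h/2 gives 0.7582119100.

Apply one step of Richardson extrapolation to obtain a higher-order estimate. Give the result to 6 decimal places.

r = 1, so 2^r = 2.
A(h/2) − A(h) = 0.7582119100 − 0.8508523600 = -0.0926404500
Divide by 2^1 − 1 = 1: (-0.0926404500)/1 = -0.0926404500
R = 0.7582119100 − 0.0926404500 = 0.6655714600

0.665571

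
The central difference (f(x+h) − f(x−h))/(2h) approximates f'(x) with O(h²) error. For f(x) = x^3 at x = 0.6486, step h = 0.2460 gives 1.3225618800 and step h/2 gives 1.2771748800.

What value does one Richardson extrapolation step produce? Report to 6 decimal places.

r = 2: numerator weight 4, denominator 3.
4×1.2771748800 = 5.1086995200; 5.1086995200 − 1.3225618800 = 3.7861376400
3.7861376400 ÷ 3 = 1.2620458800

1.262046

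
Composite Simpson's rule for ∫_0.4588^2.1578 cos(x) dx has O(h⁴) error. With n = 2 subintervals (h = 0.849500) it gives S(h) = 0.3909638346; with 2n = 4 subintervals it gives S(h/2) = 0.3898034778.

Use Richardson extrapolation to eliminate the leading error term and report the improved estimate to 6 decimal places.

Leading term ∝ h^4; use weight 16 = 2^4.
2^4*A(h/2) = 6.2368556448; minus A(h) gives 5.8458918102.
R = 5.8458918102/15 = 0.3897261207

0.389726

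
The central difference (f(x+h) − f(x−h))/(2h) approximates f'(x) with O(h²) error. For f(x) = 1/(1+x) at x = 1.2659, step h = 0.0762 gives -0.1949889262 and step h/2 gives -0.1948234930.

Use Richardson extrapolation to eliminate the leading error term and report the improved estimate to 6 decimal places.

With r = 2 the leading error scales as h^2, so the weight is 2^2 = 4.
Weighted: (-0.7792939720) − (-0.1949889262) = -0.5843050458
Denominator 4 − 1 = 3.
Extrapolated: (-0.5843050458) / 3 = -0.1947683486
Correction |R − A(h/2)| = 5.514e-05; gap |A(h/2) − A(h)| = 1.654e-04.

-0.194768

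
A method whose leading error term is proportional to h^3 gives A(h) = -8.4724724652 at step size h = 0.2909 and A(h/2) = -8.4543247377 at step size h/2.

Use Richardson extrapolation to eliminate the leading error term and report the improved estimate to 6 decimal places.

Method order is 3; weight 2^3 = 8.
8×(-8.4543247377) − (-8.4724724652) = -59.1621254364
Divide by 2^3 − 1 = 7.
Extrapolated: (-59.1621254364) / 7 = -8.4517322052

-8.451732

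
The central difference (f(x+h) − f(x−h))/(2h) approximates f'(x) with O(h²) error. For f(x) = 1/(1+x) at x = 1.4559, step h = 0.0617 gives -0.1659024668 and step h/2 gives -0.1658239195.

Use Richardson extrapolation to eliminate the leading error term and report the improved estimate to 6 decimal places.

Error is O(h^2); halving h shrinks it by 2^2 = 4.
4·(-0.1658239195) = -0.6632956780; (-0.6632956780) − (-0.1659024668) = -0.4973932112
Divide by 2^2 − 1 = 3.
Result: -0.1657977371

-0.165798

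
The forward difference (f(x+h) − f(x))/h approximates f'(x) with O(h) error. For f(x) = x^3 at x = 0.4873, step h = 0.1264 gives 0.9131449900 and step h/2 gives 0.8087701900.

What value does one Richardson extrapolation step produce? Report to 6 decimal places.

Method order is 1; weight 2^1 = 2.
2*0.8087701900 − 0.9131449900 = 0.7043953900
(2*0.8087701900 − 0.9131449900)/(2 − 1) = 0.7043953900
Correction |R − A(h/2)| = 1.044e-01; gap |A(h/2) − A(h)| = 1.044e-01.

0.704395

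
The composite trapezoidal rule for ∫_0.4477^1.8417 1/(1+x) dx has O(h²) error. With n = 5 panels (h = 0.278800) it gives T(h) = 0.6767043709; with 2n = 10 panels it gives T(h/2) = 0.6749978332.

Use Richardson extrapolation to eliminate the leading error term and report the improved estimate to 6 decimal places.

0.674429

Method order is 2; weight 2^2 = 4.
Weighted: 2.6999913328 − 0.6767043709 = 2.0232869619
Extrapolated: 2.0232869619 / 3 = 0.6744289873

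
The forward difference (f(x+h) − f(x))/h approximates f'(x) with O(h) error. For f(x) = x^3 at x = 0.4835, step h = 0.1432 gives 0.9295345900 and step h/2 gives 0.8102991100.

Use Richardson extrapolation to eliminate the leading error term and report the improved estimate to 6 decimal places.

With r = 1 the leading error scales as h^1, so the weight is 2^1 = 2.
2^1*A(h/2) = 1.6205982200; minus A(h) gives 0.6910636300.
0.6910636300 ÷ 1 = 0.6910636300
Correction |R − A(h/2)| = 1.192e-01; gap |A(h/2) − A(h)| = 1.192e-01.

0.691064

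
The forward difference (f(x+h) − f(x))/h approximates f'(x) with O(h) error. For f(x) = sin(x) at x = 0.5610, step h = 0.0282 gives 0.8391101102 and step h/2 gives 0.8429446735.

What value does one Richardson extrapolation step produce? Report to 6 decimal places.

0.846779

Leading term ∝ h^1; use weight 2 = 2^1.
2*0.8429446735 = 1.6858893470; subtract 0.8391101102 → 0.8467792368
Divide by 2^1 − 1 = 1.
(2*0.8429446735 − 0.8391101102)/(2 − 1) = 0.8467792368
Shift from A(h/2): +0.0038345633.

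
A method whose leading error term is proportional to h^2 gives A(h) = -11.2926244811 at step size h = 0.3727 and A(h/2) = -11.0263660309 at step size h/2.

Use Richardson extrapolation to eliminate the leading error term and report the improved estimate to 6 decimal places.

With r = 2 the leading error scales as h^2, so the weight is 2^2 = 4.
2^2 × A(h/2) = -44.1054641236; minus A(h) gives -32.8128396425.
Denominator 4 − 1 = 3.
R = (-32.8128396425)/3 = -10.9376132142

-10.937613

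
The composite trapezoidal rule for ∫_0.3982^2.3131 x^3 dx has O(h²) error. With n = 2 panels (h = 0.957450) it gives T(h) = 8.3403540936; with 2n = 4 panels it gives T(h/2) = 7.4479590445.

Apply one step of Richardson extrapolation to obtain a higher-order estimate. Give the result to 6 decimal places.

7.150494

Method order is 2; weight 2^2 = 4.
Weighted: 29.7918361780 − 8.3403540936 = 21.4514820844
21.4514820844 ÷ 3 = 7.1504940281
Gap between inputs: 8.924e-01; correction applied: −0.2974650164.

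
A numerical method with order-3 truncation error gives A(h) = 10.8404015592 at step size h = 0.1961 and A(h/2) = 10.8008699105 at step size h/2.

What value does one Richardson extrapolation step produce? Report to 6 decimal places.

With r = 3 the leading error scales as h^3, so the weight is 2^3 = 8.
8×10.8008699105 − 10.8404015592 = 75.5665577248
R = 75.5665577248/7 = 10.7952225321

10.795223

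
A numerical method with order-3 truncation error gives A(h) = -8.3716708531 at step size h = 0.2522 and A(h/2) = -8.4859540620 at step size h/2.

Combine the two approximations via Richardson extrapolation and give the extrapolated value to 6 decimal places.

Order 3 gives 2^r = 8 and 2^r − 1 = 7.
8 × (-8.4859540620) = -67.8876324960; subtract (-8.3716708531) → -59.5159616429
Denominator 8 − 1 = 7.
(-59.5159616429) ÷ 7 = -8.5022802347
Shift from A(h/2): −0.0163261727.

-8.502280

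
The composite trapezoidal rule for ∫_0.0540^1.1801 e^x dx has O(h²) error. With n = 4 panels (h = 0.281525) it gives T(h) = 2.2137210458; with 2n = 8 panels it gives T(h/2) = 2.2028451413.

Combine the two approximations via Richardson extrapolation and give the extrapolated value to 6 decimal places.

The method has order 2: 2^2 = 4.
Top: 4(2.2028451413) − (2.2137210458) = 6.5976595194
Divide by 2^2 − 1 = 3.
6.5976595194 ÷ 3 = 2.1992198398

2.199220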